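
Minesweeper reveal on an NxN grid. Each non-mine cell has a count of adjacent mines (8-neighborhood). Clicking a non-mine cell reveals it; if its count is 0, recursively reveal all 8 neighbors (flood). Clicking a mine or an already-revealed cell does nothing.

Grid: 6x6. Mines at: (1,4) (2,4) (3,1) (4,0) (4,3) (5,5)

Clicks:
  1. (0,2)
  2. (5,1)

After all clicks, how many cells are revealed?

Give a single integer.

Answer: 13

Derivation:
Click 1 (0,2) count=0: revealed 12 new [(0,0) (0,1) (0,2) (0,3) (1,0) (1,1) (1,2) (1,3) (2,0) (2,1) (2,2) (2,3)] -> total=12
Click 2 (5,1) count=1: revealed 1 new [(5,1)] -> total=13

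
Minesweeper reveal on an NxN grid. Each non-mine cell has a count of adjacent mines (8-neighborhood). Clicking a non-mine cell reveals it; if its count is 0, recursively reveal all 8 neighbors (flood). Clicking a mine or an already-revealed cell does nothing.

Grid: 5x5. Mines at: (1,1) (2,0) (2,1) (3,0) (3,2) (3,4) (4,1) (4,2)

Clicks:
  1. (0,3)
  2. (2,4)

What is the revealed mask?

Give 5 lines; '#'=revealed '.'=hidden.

Answer: ..###
..###
..###
.....
.....

Derivation:
Click 1 (0,3) count=0: revealed 9 new [(0,2) (0,3) (0,4) (1,2) (1,3) (1,4) (2,2) (2,3) (2,4)] -> total=9
Click 2 (2,4) count=1: revealed 0 new [(none)] -> total=9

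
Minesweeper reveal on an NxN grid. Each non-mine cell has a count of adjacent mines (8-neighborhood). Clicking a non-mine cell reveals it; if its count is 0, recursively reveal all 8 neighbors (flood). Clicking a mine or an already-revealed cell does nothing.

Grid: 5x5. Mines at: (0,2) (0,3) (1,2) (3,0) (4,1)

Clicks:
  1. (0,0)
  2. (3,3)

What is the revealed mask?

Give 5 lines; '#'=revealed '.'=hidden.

Answer: ##...
##.##
#####
..###
..###

Derivation:
Click 1 (0,0) count=0: revealed 6 new [(0,0) (0,1) (1,0) (1,1) (2,0) (2,1)] -> total=6
Click 2 (3,3) count=0: revealed 11 new [(1,3) (1,4) (2,2) (2,3) (2,4) (3,2) (3,3) (3,4) (4,2) (4,3) (4,4)] -> total=17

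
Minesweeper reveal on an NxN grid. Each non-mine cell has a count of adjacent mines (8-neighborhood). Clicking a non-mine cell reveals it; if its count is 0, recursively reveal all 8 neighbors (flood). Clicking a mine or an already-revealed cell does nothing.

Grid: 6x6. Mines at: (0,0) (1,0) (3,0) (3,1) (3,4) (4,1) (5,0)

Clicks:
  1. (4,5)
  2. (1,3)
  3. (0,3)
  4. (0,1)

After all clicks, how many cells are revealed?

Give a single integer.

Answer: 16

Derivation:
Click 1 (4,5) count=1: revealed 1 new [(4,5)] -> total=1
Click 2 (1,3) count=0: revealed 15 new [(0,1) (0,2) (0,3) (0,4) (0,5) (1,1) (1,2) (1,3) (1,4) (1,5) (2,1) (2,2) (2,3) (2,4) (2,5)] -> total=16
Click 3 (0,3) count=0: revealed 0 new [(none)] -> total=16
Click 4 (0,1) count=2: revealed 0 new [(none)] -> total=16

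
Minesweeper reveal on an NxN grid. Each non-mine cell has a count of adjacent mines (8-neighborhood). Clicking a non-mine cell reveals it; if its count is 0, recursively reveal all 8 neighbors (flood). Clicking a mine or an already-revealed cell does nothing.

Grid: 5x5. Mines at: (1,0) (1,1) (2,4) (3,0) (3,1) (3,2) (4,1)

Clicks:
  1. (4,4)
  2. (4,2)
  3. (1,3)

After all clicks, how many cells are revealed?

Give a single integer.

Answer: 6

Derivation:
Click 1 (4,4) count=0: revealed 4 new [(3,3) (3,4) (4,3) (4,4)] -> total=4
Click 2 (4,2) count=3: revealed 1 new [(4,2)] -> total=5
Click 3 (1,3) count=1: revealed 1 new [(1,3)] -> total=6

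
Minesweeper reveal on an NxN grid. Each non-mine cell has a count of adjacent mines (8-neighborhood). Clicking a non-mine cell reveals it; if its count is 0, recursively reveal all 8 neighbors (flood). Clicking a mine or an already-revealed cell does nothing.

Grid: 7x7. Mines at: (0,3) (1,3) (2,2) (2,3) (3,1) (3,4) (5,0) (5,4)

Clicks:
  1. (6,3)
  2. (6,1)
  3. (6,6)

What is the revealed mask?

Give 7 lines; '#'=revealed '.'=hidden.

Answer: ....###
....###
....###
.....##
.....##
.....##
.#.#.##

Derivation:
Click 1 (6,3) count=1: revealed 1 new [(6,3)] -> total=1
Click 2 (6,1) count=1: revealed 1 new [(6,1)] -> total=2
Click 3 (6,6) count=0: revealed 17 new [(0,4) (0,5) (0,6) (1,4) (1,5) (1,6) (2,4) (2,5) (2,6) (3,5) (3,6) (4,5) (4,6) (5,5) (5,6) (6,5) (6,6)] -> total=19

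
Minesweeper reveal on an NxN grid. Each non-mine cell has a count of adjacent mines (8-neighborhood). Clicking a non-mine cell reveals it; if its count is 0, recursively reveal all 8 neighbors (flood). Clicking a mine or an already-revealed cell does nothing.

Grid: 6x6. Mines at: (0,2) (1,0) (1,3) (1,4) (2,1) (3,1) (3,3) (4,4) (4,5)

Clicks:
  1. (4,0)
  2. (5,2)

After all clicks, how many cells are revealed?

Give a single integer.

Click 1 (4,0) count=1: revealed 1 new [(4,0)] -> total=1
Click 2 (5,2) count=0: revealed 7 new [(4,1) (4,2) (4,3) (5,0) (5,1) (5,2) (5,3)] -> total=8

Answer: 8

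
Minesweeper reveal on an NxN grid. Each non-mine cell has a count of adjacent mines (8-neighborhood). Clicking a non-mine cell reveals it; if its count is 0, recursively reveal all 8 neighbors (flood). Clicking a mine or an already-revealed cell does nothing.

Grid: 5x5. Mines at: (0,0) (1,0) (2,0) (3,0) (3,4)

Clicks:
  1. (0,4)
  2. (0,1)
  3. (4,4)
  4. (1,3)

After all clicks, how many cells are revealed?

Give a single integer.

Answer: 19

Derivation:
Click 1 (0,4) count=0: revealed 18 new [(0,1) (0,2) (0,3) (0,4) (1,1) (1,2) (1,3) (1,4) (2,1) (2,2) (2,3) (2,4) (3,1) (3,2) (3,3) (4,1) (4,2) (4,3)] -> total=18
Click 2 (0,1) count=2: revealed 0 new [(none)] -> total=18
Click 3 (4,4) count=1: revealed 1 new [(4,4)] -> total=19
Click 4 (1,3) count=0: revealed 0 new [(none)] -> total=19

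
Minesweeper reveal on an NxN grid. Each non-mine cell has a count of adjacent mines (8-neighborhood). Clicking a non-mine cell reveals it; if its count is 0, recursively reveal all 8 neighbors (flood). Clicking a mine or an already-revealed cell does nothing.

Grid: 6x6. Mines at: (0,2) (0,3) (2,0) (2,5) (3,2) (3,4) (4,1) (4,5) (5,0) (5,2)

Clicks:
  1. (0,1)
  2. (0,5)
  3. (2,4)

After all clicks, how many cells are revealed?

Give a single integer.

Click 1 (0,1) count=1: revealed 1 new [(0,1)] -> total=1
Click 2 (0,5) count=0: revealed 4 new [(0,4) (0,5) (1,4) (1,5)] -> total=5
Click 3 (2,4) count=2: revealed 1 new [(2,4)] -> total=6

Answer: 6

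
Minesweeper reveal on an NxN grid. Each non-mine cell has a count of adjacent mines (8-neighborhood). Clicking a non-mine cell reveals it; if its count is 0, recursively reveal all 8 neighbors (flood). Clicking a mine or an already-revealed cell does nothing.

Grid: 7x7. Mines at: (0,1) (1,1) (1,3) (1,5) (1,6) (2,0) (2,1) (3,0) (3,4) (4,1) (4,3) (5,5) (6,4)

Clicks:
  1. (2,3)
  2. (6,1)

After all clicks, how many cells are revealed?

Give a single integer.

Answer: 9

Derivation:
Click 1 (2,3) count=2: revealed 1 new [(2,3)] -> total=1
Click 2 (6,1) count=0: revealed 8 new [(5,0) (5,1) (5,2) (5,3) (6,0) (6,1) (6,2) (6,3)] -> total=9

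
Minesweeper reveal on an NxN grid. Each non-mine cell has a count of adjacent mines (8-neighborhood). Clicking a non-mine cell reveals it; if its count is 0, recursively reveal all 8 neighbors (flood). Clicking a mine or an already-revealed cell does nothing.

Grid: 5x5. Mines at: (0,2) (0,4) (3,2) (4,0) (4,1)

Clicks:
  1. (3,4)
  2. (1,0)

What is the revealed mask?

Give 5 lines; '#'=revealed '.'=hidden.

Click 1 (3,4) count=0: revealed 8 new [(1,3) (1,4) (2,3) (2,4) (3,3) (3,4) (4,3) (4,4)] -> total=8
Click 2 (1,0) count=0: revealed 8 new [(0,0) (0,1) (1,0) (1,1) (2,0) (2,1) (3,0) (3,1)] -> total=16

Answer: ##...
##.##
##.##
##.##
...##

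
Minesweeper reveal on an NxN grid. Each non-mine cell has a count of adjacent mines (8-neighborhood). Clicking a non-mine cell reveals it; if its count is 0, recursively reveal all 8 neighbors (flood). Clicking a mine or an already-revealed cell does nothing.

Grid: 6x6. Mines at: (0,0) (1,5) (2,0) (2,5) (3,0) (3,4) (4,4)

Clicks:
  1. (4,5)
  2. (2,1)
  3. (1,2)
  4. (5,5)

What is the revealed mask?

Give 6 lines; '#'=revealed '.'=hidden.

Click 1 (4,5) count=2: revealed 1 new [(4,5)] -> total=1
Click 2 (2,1) count=2: revealed 1 new [(2,1)] -> total=2
Click 3 (1,2) count=0: revealed 22 new [(0,1) (0,2) (0,3) (0,4) (1,1) (1,2) (1,3) (1,4) (2,2) (2,3) (2,4) (3,1) (3,2) (3,3) (4,0) (4,1) (4,2) (4,3) (5,0) (5,1) (5,2) (5,3)] -> total=24
Click 4 (5,5) count=1: revealed 1 new [(5,5)] -> total=25

Answer: .####.
.####.
.####.
.###..
####.#
####.#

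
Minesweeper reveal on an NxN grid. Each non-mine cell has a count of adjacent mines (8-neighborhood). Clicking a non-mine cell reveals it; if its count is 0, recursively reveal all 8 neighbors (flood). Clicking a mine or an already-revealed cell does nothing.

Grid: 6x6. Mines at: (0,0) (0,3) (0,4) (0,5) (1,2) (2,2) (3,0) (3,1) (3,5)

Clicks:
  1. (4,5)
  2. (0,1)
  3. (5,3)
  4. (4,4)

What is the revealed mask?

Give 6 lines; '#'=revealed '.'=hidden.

Answer: .#....
......
......
..###.
######
######

Derivation:
Click 1 (4,5) count=1: revealed 1 new [(4,5)] -> total=1
Click 2 (0,1) count=2: revealed 1 new [(0,1)] -> total=2
Click 3 (5,3) count=0: revealed 14 new [(3,2) (3,3) (3,4) (4,0) (4,1) (4,2) (4,3) (4,4) (5,0) (5,1) (5,2) (5,3) (5,4) (5,5)] -> total=16
Click 4 (4,4) count=1: revealed 0 new [(none)] -> total=16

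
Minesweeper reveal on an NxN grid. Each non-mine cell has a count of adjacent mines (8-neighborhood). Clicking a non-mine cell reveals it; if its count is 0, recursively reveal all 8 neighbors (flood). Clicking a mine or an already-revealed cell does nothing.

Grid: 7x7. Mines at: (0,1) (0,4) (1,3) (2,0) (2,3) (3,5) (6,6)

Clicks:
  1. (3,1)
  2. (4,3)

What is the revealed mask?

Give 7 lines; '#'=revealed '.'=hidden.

Click 1 (3,1) count=1: revealed 1 new [(3,1)] -> total=1
Click 2 (4,3) count=0: revealed 22 new [(3,0) (3,2) (3,3) (3,4) (4,0) (4,1) (4,2) (4,3) (4,4) (4,5) (5,0) (5,1) (5,2) (5,3) (5,4) (5,5) (6,0) (6,1) (6,2) (6,3) (6,4) (6,5)] -> total=23

Answer: .......
.......
.......
#####..
######.
######.
######.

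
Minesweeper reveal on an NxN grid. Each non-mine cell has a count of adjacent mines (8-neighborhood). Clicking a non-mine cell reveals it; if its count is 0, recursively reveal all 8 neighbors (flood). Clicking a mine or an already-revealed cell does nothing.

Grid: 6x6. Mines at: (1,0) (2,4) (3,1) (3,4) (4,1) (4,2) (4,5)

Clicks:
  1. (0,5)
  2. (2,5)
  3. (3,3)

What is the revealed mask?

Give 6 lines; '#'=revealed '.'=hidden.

Answer: .#####
.#####
.###.#
...#..
......
......

Derivation:
Click 1 (0,5) count=0: revealed 13 new [(0,1) (0,2) (0,3) (0,4) (0,5) (1,1) (1,2) (1,3) (1,4) (1,5) (2,1) (2,2) (2,3)] -> total=13
Click 2 (2,5) count=2: revealed 1 new [(2,5)] -> total=14
Click 3 (3,3) count=3: revealed 1 new [(3,3)] -> total=15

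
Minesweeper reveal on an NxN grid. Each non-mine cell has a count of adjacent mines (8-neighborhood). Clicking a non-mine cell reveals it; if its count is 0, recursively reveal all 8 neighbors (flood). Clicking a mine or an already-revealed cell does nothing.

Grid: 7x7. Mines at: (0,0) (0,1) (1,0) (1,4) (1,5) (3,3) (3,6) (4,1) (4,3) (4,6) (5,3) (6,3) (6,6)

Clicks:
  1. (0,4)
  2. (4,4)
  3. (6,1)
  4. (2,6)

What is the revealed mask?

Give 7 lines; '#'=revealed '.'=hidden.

Answer: ....#..
.......
......#
.......
....#..
###....
###....

Derivation:
Click 1 (0,4) count=2: revealed 1 new [(0,4)] -> total=1
Click 2 (4,4) count=3: revealed 1 new [(4,4)] -> total=2
Click 3 (6,1) count=0: revealed 6 new [(5,0) (5,1) (5,2) (6,0) (6,1) (6,2)] -> total=8
Click 4 (2,6) count=2: revealed 1 new [(2,6)] -> total=9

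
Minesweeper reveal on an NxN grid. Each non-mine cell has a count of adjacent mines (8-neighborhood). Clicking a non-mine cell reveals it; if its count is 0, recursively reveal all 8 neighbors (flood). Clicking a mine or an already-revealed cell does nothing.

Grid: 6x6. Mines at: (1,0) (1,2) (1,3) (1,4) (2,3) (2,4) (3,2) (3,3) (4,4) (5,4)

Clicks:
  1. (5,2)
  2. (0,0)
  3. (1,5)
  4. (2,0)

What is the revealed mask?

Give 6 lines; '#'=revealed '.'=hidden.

Answer: #.....
.....#
##....
##....
####..
####..

Derivation:
Click 1 (5,2) count=0: revealed 12 new [(2,0) (2,1) (3,0) (3,1) (4,0) (4,1) (4,2) (4,3) (5,0) (5,1) (5,2) (5,3)] -> total=12
Click 2 (0,0) count=1: revealed 1 new [(0,0)] -> total=13
Click 3 (1,5) count=2: revealed 1 new [(1,5)] -> total=14
Click 4 (2,0) count=1: revealed 0 new [(none)] -> total=14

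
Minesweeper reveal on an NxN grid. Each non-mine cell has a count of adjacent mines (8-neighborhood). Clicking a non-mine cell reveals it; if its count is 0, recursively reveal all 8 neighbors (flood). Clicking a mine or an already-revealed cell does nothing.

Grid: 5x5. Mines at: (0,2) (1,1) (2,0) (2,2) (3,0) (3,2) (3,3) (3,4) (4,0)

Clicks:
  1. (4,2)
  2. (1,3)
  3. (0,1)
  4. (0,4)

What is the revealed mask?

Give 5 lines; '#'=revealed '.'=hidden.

Click 1 (4,2) count=2: revealed 1 new [(4,2)] -> total=1
Click 2 (1,3) count=2: revealed 1 new [(1,3)] -> total=2
Click 3 (0,1) count=2: revealed 1 new [(0,1)] -> total=3
Click 4 (0,4) count=0: revealed 5 new [(0,3) (0,4) (1,4) (2,3) (2,4)] -> total=8

Answer: .#.##
...##
...##
.....
..#..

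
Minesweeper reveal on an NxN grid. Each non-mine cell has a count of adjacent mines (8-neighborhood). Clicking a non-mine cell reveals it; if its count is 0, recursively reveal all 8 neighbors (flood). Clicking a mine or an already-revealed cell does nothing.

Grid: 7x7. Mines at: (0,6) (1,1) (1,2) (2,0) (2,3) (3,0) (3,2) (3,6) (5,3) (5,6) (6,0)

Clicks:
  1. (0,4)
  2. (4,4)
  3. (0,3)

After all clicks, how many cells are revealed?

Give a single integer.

Answer: 7

Derivation:
Click 1 (0,4) count=0: revealed 6 new [(0,3) (0,4) (0,5) (1,3) (1,4) (1,5)] -> total=6
Click 2 (4,4) count=1: revealed 1 new [(4,4)] -> total=7
Click 3 (0,3) count=1: revealed 0 new [(none)] -> total=7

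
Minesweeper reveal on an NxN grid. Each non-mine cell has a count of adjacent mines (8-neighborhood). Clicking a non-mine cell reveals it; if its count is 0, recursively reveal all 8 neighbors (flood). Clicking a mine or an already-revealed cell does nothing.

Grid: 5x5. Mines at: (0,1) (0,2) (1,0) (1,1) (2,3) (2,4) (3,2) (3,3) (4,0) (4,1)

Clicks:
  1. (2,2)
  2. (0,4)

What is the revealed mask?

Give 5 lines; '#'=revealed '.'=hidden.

Click 1 (2,2) count=4: revealed 1 new [(2,2)] -> total=1
Click 2 (0,4) count=0: revealed 4 new [(0,3) (0,4) (1,3) (1,4)] -> total=5

Answer: ...##
...##
..#..
.....
.....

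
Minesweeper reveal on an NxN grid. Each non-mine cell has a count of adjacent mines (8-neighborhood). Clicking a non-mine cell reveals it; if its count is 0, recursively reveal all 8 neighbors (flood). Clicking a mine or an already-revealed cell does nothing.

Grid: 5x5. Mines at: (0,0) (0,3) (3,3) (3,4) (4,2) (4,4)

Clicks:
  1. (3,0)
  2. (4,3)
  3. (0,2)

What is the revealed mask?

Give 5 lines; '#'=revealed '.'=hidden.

Answer: ..#..
###..
###..
###..
##.#.

Derivation:
Click 1 (3,0) count=0: revealed 11 new [(1,0) (1,1) (1,2) (2,0) (2,1) (2,2) (3,0) (3,1) (3,2) (4,0) (4,1)] -> total=11
Click 2 (4,3) count=4: revealed 1 new [(4,3)] -> total=12
Click 3 (0,2) count=1: revealed 1 new [(0,2)] -> total=13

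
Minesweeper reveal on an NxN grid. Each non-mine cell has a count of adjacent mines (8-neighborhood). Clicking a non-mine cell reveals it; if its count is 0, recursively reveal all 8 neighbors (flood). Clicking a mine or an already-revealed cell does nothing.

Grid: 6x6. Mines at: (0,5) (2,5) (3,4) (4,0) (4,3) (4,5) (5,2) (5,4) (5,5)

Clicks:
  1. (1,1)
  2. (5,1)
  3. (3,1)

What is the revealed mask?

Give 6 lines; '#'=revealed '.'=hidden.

Answer: #####.
#####.
#####.
####..
......
.#....

Derivation:
Click 1 (1,1) count=0: revealed 19 new [(0,0) (0,1) (0,2) (0,3) (0,4) (1,0) (1,1) (1,2) (1,3) (1,4) (2,0) (2,1) (2,2) (2,3) (2,4) (3,0) (3,1) (3,2) (3,3)] -> total=19
Click 2 (5,1) count=2: revealed 1 new [(5,1)] -> total=20
Click 3 (3,1) count=1: revealed 0 new [(none)] -> total=20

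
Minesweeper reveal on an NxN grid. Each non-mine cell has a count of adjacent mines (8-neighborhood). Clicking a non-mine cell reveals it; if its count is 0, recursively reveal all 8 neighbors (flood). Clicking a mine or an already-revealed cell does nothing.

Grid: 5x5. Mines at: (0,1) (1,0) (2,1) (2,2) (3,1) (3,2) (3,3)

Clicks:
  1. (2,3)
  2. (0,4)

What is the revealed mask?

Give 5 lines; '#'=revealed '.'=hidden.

Answer: ..###
..###
...##
.....
.....

Derivation:
Click 1 (2,3) count=3: revealed 1 new [(2,3)] -> total=1
Click 2 (0,4) count=0: revealed 7 new [(0,2) (0,3) (0,4) (1,2) (1,3) (1,4) (2,4)] -> total=8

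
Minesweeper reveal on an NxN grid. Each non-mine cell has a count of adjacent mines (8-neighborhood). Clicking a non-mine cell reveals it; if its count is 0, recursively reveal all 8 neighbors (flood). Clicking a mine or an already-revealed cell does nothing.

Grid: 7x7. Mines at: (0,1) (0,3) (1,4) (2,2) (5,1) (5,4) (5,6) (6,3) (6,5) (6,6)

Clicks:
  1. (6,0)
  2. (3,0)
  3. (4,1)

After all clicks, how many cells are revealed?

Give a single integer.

Answer: 9

Derivation:
Click 1 (6,0) count=1: revealed 1 new [(6,0)] -> total=1
Click 2 (3,0) count=0: revealed 8 new [(1,0) (1,1) (2,0) (2,1) (3,0) (3,1) (4,0) (4,1)] -> total=9
Click 3 (4,1) count=1: revealed 0 new [(none)] -> total=9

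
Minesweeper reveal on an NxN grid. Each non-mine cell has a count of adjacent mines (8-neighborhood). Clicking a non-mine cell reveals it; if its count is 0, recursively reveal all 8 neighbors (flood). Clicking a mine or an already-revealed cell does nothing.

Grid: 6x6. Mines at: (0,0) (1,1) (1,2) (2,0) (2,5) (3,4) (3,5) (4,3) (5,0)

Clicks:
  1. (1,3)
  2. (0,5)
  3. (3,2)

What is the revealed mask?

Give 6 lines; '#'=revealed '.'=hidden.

Click 1 (1,3) count=1: revealed 1 new [(1,3)] -> total=1
Click 2 (0,5) count=0: revealed 5 new [(0,3) (0,4) (0,5) (1,4) (1,5)] -> total=6
Click 3 (3,2) count=1: revealed 1 new [(3,2)] -> total=7

Answer: ...###
...###
......
..#...
......
......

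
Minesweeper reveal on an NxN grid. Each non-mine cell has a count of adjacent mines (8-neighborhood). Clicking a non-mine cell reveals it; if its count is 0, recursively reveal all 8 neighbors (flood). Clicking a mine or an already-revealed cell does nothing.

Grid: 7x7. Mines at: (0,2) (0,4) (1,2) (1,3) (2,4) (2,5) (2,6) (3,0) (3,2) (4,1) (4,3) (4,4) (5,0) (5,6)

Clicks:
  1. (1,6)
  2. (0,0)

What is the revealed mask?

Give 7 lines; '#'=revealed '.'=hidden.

Click 1 (1,6) count=2: revealed 1 new [(1,6)] -> total=1
Click 2 (0,0) count=0: revealed 6 new [(0,0) (0,1) (1,0) (1,1) (2,0) (2,1)] -> total=7

Answer: ##.....
##....#
##.....
.......
.......
.......
.......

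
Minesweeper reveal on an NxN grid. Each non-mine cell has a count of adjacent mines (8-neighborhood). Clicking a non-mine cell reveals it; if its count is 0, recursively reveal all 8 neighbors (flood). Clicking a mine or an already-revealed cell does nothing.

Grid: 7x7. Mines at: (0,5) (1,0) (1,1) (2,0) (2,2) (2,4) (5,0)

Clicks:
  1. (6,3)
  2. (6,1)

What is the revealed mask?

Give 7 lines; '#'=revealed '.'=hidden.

Click 1 (6,3) count=0: revealed 28 new [(1,5) (1,6) (2,5) (2,6) (3,1) (3,2) (3,3) (3,4) (3,5) (3,6) (4,1) (4,2) (4,3) (4,4) (4,5) (4,6) (5,1) (5,2) (5,3) (5,4) (5,5) (5,6) (6,1) (6,2) (6,3) (6,4) (6,5) (6,6)] -> total=28
Click 2 (6,1) count=1: revealed 0 new [(none)] -> total=28

Answer: .......
.....##
.....##
.######
.######
.######
.######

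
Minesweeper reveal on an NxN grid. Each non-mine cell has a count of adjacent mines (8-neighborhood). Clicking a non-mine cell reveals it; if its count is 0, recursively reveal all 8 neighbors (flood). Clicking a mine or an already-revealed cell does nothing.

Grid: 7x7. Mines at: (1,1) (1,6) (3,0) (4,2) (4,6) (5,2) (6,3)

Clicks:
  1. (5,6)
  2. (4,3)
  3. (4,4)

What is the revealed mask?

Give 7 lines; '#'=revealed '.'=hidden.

Click 1 (5,6) count=1: revealed 1 new [(5,6)] -> total=1
Click 2 (4,3) count=2: revealed 1 new [(4,3)] -> total=2
Click 3 (4,4) count=0: revealed 21 new [(0,2) (0,3) (0,4) (0,5) (1,2) (1,3) (1,4) (1,5) (2,2) (2,3) (2,4) (2,5) (3,2) (3,3) (3,4) (3,5) (4,4) (4,5) (5,3) (5,4) (5,5)] -> total=23

Answer: ..####.
..####.
..####.
..####.
...###.
...####
.......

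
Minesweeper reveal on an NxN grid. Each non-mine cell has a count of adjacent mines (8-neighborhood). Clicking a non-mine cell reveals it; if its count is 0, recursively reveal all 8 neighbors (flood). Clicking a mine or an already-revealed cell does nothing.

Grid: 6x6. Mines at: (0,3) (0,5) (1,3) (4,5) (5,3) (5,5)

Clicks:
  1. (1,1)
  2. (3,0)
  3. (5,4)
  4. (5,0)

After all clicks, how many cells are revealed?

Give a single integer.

Answer: 25

Derivation:
Click 1 (1,1) count=0: revealed 24 new [(0,0) (0,1) (0,2) (1,0) (1,1) (1,2) (2,0) (2,1) (2,2) (2,3) (2,4) (3,0) (3,1) (3,2) (3,3) (3,4) (4,0) (4,1) (4,2) (4,3) (4,4) (5,0) (5,1) (5,2)] -> total=24
Click 2 (3,0) count=0: revealed 0 new [(none)] -> total=24
Click 3 (5,4) count=3: revealed 1 new [(5,4)] -> total=25
Click 4 (5,0) count=0: revealed 0 new [(none)] -> total=25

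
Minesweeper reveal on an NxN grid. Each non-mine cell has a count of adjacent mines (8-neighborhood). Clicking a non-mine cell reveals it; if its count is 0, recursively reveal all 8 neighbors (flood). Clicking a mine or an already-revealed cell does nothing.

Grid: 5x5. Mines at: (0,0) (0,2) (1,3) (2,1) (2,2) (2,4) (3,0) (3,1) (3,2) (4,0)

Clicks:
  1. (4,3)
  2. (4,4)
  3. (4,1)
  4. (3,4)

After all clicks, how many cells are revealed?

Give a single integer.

Click 1 (4,3) count=1: revealed 1 new [(4,3)] -> total=1
Click 2 (4,4) count=0: revealed 3 new [(3,3) (3,4) (4,4)] -> total=4
Click 3 (4,1) count=4: revealed 1 new [(4,1)] -> total=5
Click 4 (3,4) count=1: revealed 0 new [(none)] -> total=5

Answer: 5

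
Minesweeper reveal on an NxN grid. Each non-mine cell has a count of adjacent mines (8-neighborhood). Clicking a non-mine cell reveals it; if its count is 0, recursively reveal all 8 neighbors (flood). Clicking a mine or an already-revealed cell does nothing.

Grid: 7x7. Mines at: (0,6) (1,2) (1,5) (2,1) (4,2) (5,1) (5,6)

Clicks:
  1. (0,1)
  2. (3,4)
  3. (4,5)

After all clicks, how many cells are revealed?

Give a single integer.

Answer: 21

Derivation:
Click 1 (0,1) count=1: revealed 1 new [(0,1)] -> total=1
Click 2 (3,4) count=0: revealed 20 new [(2,3) (2,4) (2,5) (2,6) (3,3) (3,4) (3,5) (3,6) (4,3) (4,4) (4,5) (4,6) (5,2) (5,3) (5,4) (5,5) (6,2) (6,3) (6,4) (6,5)] -> total=21
Click 3 (4,5) count=1: revealed 0 new [(none)] -> total=21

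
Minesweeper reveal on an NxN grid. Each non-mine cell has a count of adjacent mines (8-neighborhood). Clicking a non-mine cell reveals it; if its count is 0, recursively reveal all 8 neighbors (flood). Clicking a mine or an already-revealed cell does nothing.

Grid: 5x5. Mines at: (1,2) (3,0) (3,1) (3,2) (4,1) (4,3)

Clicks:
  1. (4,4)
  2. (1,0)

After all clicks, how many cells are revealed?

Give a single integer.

Answer: 7

Derivation:
Click 1 (4,4) count=1: revealed 1 new [(4,4)] -> total=1
Click 2 (1,0) count=0: revealed 6 new [(0,0) (0,1) (1,0) (1,1) (2,0) (2,1)] -> total=7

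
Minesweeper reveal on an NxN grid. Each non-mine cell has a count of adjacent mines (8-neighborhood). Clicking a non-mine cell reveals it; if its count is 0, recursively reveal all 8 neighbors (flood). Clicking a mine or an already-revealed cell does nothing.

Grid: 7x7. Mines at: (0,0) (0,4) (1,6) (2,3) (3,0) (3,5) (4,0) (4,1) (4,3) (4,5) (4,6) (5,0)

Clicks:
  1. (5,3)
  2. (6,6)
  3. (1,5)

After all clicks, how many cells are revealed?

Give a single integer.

Click 1 (5,3) count=1: revealed 1 new [(5,3)] -> total=1
Click 2 (6,6) count=0: revealed 11 new [(5,1) (5,2) (5,4) (5,5) (5,6) (6,1) (6,2) (6,3) (6,4) (6,5) (6,6)] -> total=12
Click 3 (1,5) count=2: revealed 1 new [(1,5)] -> total=13

Answer: 13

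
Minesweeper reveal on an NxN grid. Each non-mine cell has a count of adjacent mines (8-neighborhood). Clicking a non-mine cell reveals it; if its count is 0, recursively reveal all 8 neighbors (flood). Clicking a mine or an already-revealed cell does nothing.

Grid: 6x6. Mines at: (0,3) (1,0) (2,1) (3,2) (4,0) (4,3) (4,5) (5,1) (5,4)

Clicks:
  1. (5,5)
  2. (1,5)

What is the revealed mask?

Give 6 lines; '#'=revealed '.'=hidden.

Click 1 (5,5) count=2: revealed 1 new [(5,5)] -> total=1
Click 2 (1,5) count=0: revealed 11 new [(0,4) (0,5) (1,3) (1,4) (1,5) (2,3) (2,4) (2,5) (3,3) (3,4) (3,5)] -> total=12

Answer: ....##
...###
...###
...###
......
.....#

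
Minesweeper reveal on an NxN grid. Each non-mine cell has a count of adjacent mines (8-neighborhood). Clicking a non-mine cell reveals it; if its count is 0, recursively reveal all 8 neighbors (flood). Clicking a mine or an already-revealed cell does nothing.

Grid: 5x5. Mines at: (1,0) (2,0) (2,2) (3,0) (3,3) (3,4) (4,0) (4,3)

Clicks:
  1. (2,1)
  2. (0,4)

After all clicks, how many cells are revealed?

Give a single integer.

Click 1 (2,1) count=4: revealed 1 new [(2,1)] -> total=1
Click 2 (0,4) count=0: revealed 10 new [(0,1) (0,2) (0,3) (0,4) (1,1) (1,2) (1,3) (1,4) (2,3) (2,4)] -> total=11

Answer: 11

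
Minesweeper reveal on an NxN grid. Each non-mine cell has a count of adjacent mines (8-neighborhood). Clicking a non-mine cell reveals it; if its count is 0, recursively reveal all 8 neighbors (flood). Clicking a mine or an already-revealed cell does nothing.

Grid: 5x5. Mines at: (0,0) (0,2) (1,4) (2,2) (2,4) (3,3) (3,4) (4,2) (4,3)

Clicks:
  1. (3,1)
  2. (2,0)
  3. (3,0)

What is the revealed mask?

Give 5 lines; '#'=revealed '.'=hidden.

Click 1 (3,1) count=2: revealed 1 new [(3,1)] -> total=1
Click 2 (2,0) count=0: revealed 7 new [(1,0) (1,1) (2,0) (2,1) (3,0) (4,0) (4,1)] -> total=8
Click 3 (3,0) count=0: revealed 0 new [(none)] -> total=8

Answer: .....
##...
##...
##...
##...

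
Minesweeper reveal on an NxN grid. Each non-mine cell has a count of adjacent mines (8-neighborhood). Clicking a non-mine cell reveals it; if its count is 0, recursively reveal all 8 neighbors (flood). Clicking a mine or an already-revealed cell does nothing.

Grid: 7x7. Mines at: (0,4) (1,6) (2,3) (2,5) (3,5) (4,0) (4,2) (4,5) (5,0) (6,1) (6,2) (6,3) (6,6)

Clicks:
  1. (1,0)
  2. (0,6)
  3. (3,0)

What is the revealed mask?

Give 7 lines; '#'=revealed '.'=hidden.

Click 1 (1,0) count=0: revealed 14 new [(0,0) (0,1) (0,2) (0,3) (1,0) (1,1) (1,2) (1,3) (2,0) (2,1) (2,2) (3,0) (3,1) (3,2)] -> total=14
Click 2 (0,6) count=1: revealed 1 new [(0,6)] -> total=15
Click 3 (3,0) count=1: revealed 0 new [(none)] -> total=15

Answer: ####..#
####...
###....
###....
.......
.......
.......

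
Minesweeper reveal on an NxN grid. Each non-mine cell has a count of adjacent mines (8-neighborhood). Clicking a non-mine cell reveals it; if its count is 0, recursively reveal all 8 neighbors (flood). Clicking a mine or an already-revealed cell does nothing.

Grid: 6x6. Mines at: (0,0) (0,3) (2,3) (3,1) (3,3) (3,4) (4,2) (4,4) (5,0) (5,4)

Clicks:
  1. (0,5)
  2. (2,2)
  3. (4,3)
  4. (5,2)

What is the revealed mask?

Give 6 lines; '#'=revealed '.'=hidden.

Click 1 (0,5) count=0: revealed 6 new [(0,4) (0,5) (1,4) (1,5) (2,4) (2,5)] -> total=6
Click 2 (2,2) count=3: revealed 1 new [(2,2)] -> total=7
Click 3 (4,3) count=5: revealed 1 new [(4,3)] -> total=8
Click 4 (5,2) count=1: revealed 1 new [(5,2)] -> total=9

Answer: ....##
....##
..#.##
......
...#..
..#...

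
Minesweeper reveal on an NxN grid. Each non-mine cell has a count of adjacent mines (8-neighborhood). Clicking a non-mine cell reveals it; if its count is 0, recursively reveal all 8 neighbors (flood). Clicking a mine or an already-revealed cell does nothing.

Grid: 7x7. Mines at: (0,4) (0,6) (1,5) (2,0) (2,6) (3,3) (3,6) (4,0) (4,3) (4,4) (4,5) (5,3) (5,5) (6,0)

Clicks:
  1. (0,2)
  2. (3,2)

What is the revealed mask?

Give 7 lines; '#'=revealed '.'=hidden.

Answer: ####...
####...
.###...
..#....
.......
.......
.......

Derivation:
Click 1 (0,2) count=0: revealed 11 new [(0,0) (0,1) (0,2) (0,3) (1,0) (1,1) (1,2) (1,3) (2,1) (2,2) (2,3)] -> total=11
Click 2 (3,2) count=2: revealed 1 new [(3,2)] -> total=12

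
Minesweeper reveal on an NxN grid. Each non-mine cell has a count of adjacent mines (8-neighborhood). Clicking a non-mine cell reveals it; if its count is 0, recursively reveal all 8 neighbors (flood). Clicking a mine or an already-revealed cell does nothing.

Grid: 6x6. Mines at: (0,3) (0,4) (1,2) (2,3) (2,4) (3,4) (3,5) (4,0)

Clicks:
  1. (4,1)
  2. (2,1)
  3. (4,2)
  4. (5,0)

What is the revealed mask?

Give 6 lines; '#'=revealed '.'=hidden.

Click 1 (4,1) count=1: revealed 1 new [(4,1)] -> total=1
Click 2 (2,1) count=1: revealed 1 new [(2,1)] -> total=2
Click 3 (4,2) count=0: revealed 12 new [(3,1) (3,2) (3,3) (4,2) (4,3) (4,4) (4,5) (5,1) (5,2) (5,3) (5,4) (5,5)] -> total=14
Click 4 (5,0) count=1: revealed 1 new [(5,0)] -> total=15

Answer: ......
......
.#....
.###..
.#####
######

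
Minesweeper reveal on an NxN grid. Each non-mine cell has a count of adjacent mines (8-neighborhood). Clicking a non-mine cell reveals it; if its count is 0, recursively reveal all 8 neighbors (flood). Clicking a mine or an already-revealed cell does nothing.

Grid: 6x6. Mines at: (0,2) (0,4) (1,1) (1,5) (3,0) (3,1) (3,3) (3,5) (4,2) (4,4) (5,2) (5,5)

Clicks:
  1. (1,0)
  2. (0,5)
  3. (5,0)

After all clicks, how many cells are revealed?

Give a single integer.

Click 1 (1,0) count=1: revealed 1 new [(1,0)] -> total=1
Click 2 (0,5) count=2: revealed 1 new [(0,5)] -> total=2
Click 3 (5,0) count=0: revealed 4 new [(4,0) (4,1) (5,0) (5,1)] -> total=6

Answer: 6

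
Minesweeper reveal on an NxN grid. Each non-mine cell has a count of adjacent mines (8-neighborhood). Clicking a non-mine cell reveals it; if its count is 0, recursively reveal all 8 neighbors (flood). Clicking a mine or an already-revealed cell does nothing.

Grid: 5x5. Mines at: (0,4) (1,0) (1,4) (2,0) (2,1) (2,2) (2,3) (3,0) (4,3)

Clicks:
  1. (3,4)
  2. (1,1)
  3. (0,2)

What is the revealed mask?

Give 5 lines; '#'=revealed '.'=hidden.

Answer: .###.
.###.
.....
....#
.....

Derivation:
Click 1 (3,4) count=2: revealed 1 new [(3,4)] -> total=1
Click 2 (1,1) count=4: revealed 1 new [(1,1)] -> total=2
Click 3 (0,2) count=0: revealed 5 new [(0,1) (0,2) (0,3) (1,2) (1,3)] -> total=7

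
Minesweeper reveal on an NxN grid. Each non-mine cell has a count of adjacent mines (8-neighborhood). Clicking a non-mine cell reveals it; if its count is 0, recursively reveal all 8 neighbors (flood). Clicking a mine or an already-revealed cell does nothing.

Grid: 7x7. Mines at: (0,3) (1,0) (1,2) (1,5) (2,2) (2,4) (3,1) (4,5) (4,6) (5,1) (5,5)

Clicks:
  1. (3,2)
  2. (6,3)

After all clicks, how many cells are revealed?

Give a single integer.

Answer: 12

Derivation:
Click 1 (3,2) count=2: revealed 1 new [(3,2)] -> total=1
Click 2 (6,3) count=0: revealed 11 new [(3,3) (3,4) (4,2) (4,3) (4,4) (5,2) (5,3) (5,4) (6,2) (6,3) (6,4)] -> total=12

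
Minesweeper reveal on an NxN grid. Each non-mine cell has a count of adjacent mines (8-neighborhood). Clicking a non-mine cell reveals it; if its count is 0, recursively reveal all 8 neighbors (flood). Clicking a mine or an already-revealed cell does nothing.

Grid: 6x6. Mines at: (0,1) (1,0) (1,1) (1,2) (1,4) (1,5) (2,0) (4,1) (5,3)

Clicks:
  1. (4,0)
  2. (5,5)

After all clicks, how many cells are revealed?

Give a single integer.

Click 1 (4,0) count=1: revealed 1 new [(4,0)] -> total=1
Click 2 (5,5) count=0: revealed 14 new [(2,2) (2,3) (2,4) (2,5) (3,2) (3,3) (3,4) (3,5) (4,2) (4,3) (4,4) (4,5) (5,4) (5,5)] -> total=15

Answer: 15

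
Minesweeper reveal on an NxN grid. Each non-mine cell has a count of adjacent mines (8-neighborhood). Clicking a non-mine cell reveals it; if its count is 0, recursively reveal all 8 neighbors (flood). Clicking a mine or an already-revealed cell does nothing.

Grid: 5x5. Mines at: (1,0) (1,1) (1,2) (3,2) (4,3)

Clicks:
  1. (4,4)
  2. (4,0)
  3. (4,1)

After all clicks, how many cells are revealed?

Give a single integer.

Click 1 (4,4) count=1: revealed 1 new [(4,4)] -> total=1
Click 2 (4,0) count=0: revealed 6 new [(2,0) (2,1) (3,0) (3,1) (4,0) (4,1)] -> total=7
Click 3 (4,1) count=1: revealed 0 new [(none)] -> total=7

Answer: 7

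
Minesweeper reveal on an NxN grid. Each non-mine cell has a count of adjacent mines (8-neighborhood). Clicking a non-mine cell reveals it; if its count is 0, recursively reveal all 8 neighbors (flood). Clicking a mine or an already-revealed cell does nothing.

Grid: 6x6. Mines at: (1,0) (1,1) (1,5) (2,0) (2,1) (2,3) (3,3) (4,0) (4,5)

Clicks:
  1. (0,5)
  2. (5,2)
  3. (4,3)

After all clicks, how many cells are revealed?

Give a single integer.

Answer: 9

Derivation:
Click 1 (0,5) count=1: revealed 1 new [(0,5)] -> total=1
Click 2 (5,2) count=0: revealed 8 new [(4,1) (4,2) (4,3) (4,4) (5,1) (5,2) (5,3) (5,4)] -> total=9
Click 3 (4,3) count=1: revealed 0 new [(none)] -> total=9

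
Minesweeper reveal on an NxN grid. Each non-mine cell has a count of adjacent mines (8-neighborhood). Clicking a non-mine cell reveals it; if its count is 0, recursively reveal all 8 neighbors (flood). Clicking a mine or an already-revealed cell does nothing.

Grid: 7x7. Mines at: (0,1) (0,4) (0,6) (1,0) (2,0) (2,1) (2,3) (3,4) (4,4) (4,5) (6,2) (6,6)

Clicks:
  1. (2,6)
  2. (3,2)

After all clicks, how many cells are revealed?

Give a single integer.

Answer: 7

Derivation:
Click 1 (2,6) count=0: revealed 6 new [(1,5) (1,6) (2,5) (2,6) (3,5) (3,6)] -> total=6
Click 2 (3,2) count=2: revealed 1 new [(3,2)] -> total=7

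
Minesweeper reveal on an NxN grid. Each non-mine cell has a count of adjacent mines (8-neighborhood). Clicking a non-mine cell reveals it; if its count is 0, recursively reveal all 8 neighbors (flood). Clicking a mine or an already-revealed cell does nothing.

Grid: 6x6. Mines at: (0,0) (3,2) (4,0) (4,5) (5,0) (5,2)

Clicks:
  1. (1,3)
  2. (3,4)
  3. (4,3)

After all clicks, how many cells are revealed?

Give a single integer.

Click 1 (1,3) count=0: revealed 18 new [(0,1) (0,2) (0,3) (0,4) (0,5) (1,1) (1,2) (1,3) (1,4) (1,5) (2,1) (2,2) (2,3) (2,4) (2,5) (3,3) (3,4) (3,5)] -> total=18
Click 2 (3,4) count=1: revealed 0 new [(none)] -> total=18
Click 3 (4,3) count=2: revealed 1 new [(4,3)] -> total=19

Answer: 19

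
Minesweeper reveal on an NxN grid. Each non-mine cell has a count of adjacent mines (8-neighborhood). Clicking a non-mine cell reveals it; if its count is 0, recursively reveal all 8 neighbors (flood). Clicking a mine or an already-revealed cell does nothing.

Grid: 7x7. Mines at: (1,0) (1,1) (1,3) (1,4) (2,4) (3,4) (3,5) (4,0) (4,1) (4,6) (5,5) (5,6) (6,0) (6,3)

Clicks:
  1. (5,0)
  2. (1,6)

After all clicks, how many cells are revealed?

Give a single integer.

Click 1 (5,0) count=3: revealed 1 new [(5,0)] -> total=1
Click 2 (1,6) count=0: revealed 6 new [(0,5) (0,6) (1,5) (1,6) (2,5) (2,6)] -> total=7

Answer: 7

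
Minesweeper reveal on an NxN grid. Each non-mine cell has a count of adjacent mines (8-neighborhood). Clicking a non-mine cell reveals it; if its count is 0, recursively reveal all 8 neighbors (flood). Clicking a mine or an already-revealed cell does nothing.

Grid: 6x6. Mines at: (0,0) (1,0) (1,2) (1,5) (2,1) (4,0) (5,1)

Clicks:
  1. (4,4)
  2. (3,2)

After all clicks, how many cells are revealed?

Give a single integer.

Answer: 16

Derivation:
Click 1 (4,4) count=0: revealed 16 new [(2,2) (2,3) (2,4) (2,5) (3,2) (3,3) (3,4) (3,5) (4,2) (4,3) (4,4) (4,5) (5,2) (5,3) (5,4) (5,5)] -> total=16
Click 2 (3,2) count=1: revealed 0 new [(none)] -> total=16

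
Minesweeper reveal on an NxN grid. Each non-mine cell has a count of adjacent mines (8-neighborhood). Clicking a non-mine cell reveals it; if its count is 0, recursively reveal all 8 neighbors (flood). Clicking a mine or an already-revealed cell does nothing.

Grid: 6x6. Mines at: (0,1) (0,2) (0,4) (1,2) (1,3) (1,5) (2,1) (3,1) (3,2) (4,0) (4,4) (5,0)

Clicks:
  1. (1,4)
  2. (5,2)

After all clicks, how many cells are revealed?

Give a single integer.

Click 1 (1,4) count=3: revealed 1 new [(1,4)] -> total=1
Click 2 (5,2) count=0: revealed 6 new [(4,1) (4,2) (4,3) (5,1) (5,2) (5,3)] -> total=7

Answer: 7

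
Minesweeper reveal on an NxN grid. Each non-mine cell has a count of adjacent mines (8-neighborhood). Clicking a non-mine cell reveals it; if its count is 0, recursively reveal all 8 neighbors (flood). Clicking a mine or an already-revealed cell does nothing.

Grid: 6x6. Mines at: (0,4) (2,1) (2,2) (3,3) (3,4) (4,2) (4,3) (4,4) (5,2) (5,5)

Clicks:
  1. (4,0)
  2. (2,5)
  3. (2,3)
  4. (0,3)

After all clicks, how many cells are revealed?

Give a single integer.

Answer: 9

Derivation:
Click 1 (4,0) count=0: revealed 6 new [(3,0) (3,1) (4,0) (4,1) (5,0) (5,1)] -> total=6
Click 2 (2,5) count=1: revealed 1 new [(2,5)] -> total=7
Click 3 (2,3) count=3: revealed 1 new [(2,3)] -> total=8
Click 4 (0,3) count=1: revealed 1 new [(0,3)] -> total=9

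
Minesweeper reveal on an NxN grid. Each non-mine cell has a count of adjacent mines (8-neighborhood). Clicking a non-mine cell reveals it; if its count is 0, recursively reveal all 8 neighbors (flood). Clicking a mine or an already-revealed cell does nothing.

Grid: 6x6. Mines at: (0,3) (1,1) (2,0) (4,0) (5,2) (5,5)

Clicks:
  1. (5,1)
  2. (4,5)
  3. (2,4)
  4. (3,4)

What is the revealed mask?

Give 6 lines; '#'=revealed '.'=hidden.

Answer: ....##
..####
.#####
.#####
.#####
.#....

Derivation:
Click 1 (5,1) count=2: revealed 1 new [(5,1)] -> total=1
Click 2 (4,5) count=1: revealed 1 new [(4,5)] -> total=2
Click 3 (2,4) count=0: revealed 20 new [(0,4) (0,5) (1,2) (1,3) (1,4) (1,5) (2,1) (2,2) (2,3) (2,4) (2,5) (3,1) (3,2) (3,3) (3,4) (3,5) (4,1) (4,2) (4,3) (4,4)] -> total=22
Click 4 (3,4) count=0: revealed 0 new [(none)] -> total=22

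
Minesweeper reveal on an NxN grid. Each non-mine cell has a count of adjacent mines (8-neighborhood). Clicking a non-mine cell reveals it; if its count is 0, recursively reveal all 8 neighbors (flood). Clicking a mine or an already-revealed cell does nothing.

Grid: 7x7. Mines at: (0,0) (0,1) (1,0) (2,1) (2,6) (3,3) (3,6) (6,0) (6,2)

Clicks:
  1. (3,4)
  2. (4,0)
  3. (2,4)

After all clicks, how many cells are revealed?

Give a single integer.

Answer: 11

Derivation:
Click 1 (3,4) count=1: revealed 1 new [(3,4)] -> total=1
Click 2 (4,0) count=0: revealed 9 new [(3,0) (3,1) (3,2) (4,0) (4,1) (4,2) (5,0) (5,1) (5,2)] -> total=10
Click 3 (2,4) count=1: revealed 1 new [(2,4)] -> total=11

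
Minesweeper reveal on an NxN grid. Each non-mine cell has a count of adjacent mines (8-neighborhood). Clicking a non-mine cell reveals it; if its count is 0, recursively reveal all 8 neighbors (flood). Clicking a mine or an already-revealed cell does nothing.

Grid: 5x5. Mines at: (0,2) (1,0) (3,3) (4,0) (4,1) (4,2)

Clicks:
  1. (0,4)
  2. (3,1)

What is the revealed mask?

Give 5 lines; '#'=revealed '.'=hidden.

Click 1 (0,4) count=0: revealed 6 new [(0,3) (0,4) (1,3) (1,4) (2,3) (2,4)] -> total=6
Click 2 (3,1) count=3: revealed 1 new [(3,1)] -> total=7

Answer: ...##
...##
...##
.#...
.....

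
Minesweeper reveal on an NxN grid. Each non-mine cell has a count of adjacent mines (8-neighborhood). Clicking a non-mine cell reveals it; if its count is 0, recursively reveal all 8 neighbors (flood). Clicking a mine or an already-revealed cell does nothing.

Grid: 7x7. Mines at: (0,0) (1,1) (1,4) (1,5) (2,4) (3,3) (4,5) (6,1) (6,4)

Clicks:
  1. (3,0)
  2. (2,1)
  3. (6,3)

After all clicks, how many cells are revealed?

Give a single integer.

Answer: 13

Derivation:
Click 1 (3,0) count=0: revealed 12 new [(2,0) (2,1) (2,2) (3,0) (3,1) (3,2) (4,0) (4,1) (4,2) (5,0) (5,1) (5,2)] -> total=12
Click 2 (2,1) count=1: revealed 0 new [(none)] -> total=12
Click 3 (6,3) count=1: revealed 1 new [(6,3)] -> total=13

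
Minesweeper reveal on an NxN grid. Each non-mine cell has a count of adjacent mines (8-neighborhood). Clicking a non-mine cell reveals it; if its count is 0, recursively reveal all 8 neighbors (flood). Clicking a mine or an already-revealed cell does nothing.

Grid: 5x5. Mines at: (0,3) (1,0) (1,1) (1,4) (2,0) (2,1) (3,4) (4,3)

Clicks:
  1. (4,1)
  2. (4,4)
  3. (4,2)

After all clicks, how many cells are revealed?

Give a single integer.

Answer: 7

Derivation:
Click 1 (4,1) count=0: revealed 6 new [(3,0) (3,1) (3,2) (4,0) (4,1) (4,2)] -> total=6
Click 2 (4,4) count=2: revealed 1 new [(4,4)] -> total=7
Click 3 (4,2) count=1: revealed 0 new [(none)] -> total=7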